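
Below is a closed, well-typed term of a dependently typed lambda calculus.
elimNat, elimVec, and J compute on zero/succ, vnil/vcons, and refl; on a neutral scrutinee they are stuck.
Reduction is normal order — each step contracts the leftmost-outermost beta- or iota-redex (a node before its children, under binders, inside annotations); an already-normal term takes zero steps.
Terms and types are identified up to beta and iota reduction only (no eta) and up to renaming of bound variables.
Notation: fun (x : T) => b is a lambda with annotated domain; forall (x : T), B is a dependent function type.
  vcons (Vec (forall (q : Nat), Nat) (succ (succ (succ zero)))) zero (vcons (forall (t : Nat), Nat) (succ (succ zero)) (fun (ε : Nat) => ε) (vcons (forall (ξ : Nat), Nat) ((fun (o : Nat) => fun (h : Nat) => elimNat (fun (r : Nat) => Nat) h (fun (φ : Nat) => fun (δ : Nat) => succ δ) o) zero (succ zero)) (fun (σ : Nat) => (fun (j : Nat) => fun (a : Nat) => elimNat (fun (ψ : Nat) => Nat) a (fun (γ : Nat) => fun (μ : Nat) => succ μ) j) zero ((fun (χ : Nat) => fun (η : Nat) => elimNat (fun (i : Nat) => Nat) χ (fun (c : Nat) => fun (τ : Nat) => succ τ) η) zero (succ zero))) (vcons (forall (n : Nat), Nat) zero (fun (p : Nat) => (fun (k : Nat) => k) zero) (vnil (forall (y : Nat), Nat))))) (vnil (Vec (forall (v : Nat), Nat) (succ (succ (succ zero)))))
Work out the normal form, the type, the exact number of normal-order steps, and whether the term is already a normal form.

resulting normal form:
  vcons (Vec (forall (q : Nat), Nat) (succ (succ (succ zero)))) zero (vcons (forall (t : Nat), Nat) (succ (succ zero)) (fun (ε : Nat) => ε) (vcons (forall (ξ : Nat), Nat) (succ zero) (fun (o : Nat) => succ zero) (vcons (forall (h : Nat), Nat) zero (fun (r : Nat) => zero) (vnil (forall (φ : Nat), Nat))))) (vnil (Vec (forall (δ : Nat), Nat) (succ (succ (succ zero)))))
inferred type:
  Vec (Vec (forall (q : Nat), Nat) (succ (succ (succ zero)))) (succ zero)
reduction steps (normal order): 13
started in normal form: no
first contracted redex: a beta-redex


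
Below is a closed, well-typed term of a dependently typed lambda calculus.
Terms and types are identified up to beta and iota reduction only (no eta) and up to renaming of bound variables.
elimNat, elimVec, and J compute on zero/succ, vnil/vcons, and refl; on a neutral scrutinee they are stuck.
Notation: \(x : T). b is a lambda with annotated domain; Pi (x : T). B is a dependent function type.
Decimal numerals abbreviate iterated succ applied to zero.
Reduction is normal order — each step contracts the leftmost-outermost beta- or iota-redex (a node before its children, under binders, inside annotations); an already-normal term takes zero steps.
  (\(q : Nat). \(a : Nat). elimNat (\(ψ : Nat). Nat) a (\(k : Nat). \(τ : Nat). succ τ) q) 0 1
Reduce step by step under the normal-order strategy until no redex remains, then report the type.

normal-order reduction:
  (\(q : Nat). \(a : Nat). elimNat (\(ψ : Nat). Nat) a (\(k : Nat). \(τ : Nat). succ τ) q) 0 1
  ~> (\(q : Nat). elimNat (\(a : Nat). Nat) q (\(ψ : Nat). \(k : Nat). succ k) 0) 1
  ~> elimNat (\(q : Nat). Nat) 1 (\(a : Nat). \(ψ : Nat). succ ψ) 0
  ~> 1
type:
  Nat


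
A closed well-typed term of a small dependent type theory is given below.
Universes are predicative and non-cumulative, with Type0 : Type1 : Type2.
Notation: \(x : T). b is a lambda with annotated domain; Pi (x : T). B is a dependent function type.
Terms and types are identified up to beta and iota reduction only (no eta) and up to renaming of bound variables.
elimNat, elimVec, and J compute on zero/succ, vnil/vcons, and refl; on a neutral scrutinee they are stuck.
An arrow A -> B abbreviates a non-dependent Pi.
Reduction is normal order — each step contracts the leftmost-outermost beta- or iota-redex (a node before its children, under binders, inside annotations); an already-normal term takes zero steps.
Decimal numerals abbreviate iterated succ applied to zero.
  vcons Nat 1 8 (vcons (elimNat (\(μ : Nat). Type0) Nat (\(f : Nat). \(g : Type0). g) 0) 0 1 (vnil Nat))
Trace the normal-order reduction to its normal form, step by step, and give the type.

reduction (normal order):
  vcons Nat 1 8 (vcons (elimNat (\(μ : Nat). Type0) Nat (\(f : Nat). \(g : Type0). g) 0) 0 1 (vnil Nat))
  ~> vcons Nat 1 8 (vcons Nat 0 1 (vnil Nat))
type:
  Vec Nat 2


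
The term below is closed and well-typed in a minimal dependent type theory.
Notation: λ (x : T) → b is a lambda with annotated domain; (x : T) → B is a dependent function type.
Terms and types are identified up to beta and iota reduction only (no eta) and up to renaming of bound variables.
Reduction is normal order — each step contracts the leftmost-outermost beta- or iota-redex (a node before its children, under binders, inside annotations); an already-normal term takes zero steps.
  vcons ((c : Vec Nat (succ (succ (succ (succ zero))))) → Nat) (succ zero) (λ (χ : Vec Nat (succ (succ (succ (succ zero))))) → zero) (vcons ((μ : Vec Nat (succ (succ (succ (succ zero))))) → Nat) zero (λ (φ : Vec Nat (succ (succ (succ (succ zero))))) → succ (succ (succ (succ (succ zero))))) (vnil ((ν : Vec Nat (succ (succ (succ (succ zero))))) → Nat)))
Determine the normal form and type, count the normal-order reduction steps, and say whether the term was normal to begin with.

resulting normal form:
  vcons ((c : Vec Nat (succ (succ (succ (succ zero))))) → Nat) (succ zero) (λ (χ : Vec Nat (succ (succ (succ (succ zero))))) → zero) (vcons ((μ : Vec Nat (succ (succ (succ (succ zero))))) → Nat) zero (λ (φ : Vec Nat (succ (succ (succ (succ zero))))) → succ (succ (succ (succ (succ zero))))) (vnil ((ν : Vec Nat (succ (succ (succ (succ zero))))) → Nat)))
inferred type:
  Vec ((c : Vec Nat (succ (succ (succ (succ zero))))) → Nat) (succ (succ zero))
normal-order step count: 0
started in normal form: yes


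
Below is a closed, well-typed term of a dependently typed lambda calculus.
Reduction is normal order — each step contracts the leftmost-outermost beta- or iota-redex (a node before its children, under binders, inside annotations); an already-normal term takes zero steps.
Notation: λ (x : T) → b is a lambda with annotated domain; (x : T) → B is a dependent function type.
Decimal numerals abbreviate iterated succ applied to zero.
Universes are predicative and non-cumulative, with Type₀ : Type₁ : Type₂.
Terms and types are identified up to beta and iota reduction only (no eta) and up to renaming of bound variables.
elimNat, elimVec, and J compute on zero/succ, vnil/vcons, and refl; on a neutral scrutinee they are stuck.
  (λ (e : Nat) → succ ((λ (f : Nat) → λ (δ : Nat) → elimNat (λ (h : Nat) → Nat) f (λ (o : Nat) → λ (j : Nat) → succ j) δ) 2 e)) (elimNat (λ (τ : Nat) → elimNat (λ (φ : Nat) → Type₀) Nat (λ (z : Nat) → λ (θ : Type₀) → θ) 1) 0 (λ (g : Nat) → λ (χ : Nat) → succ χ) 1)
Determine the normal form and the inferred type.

resulting normal form:
  4
type:
  Nat


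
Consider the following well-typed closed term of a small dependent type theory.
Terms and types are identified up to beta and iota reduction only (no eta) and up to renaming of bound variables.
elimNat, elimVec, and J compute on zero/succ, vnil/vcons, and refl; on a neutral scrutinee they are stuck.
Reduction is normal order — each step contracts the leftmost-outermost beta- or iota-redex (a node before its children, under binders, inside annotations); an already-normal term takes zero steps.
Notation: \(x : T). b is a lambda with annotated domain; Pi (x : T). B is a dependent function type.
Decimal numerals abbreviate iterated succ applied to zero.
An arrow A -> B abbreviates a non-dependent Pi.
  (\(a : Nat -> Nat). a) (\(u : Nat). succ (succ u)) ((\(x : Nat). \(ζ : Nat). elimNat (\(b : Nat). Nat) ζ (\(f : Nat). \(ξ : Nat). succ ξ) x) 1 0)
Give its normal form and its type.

resulting normal form:
  3
inferred type:
  Nat
observation: contracting a beta-redex first, the term normalizes in 8 steps.


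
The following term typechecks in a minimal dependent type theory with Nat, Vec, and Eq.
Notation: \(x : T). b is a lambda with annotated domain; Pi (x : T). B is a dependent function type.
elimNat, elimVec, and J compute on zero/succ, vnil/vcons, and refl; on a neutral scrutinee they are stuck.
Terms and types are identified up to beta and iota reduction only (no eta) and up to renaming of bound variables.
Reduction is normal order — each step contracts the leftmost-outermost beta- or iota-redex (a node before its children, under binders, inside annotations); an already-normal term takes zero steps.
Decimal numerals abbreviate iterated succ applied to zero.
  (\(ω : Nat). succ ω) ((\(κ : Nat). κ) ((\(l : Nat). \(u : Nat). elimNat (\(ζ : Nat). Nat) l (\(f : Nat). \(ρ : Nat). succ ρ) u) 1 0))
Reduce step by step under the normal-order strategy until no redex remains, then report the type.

normal-order reduction sequence:
  (\(ω : Nat). succ ω) ((\(κ : Nat). κ) ((\(l : Nat). \(u : Nat). elimNat (\(ζ : Nat). Nat) l (\(f : Nat). \(ρ : Nat). succ ρ) u) 1 0))
  ~> succ ((\(ω : Nat). ω) ((\(κ : Nat). \(l : Nat). elimNat (\(u : Nat). Nat) κ (\(ζ : Nat). \(f : Nat). succ f) l) 1 0))
  ~> succ ((\(ω : Nat). \(κ : Nat). elimNat (\(l : Nat). Nat) ω (\(u : Nat). \(ζ : Nat). succ ζ) κ) 1 0)
  ~> succ ((\(ω : Nat). elimNat (\(κ : Nat). Nat) 1 (\(l : Nat). \(u : Nat). succ u) ω) 0)
  ~> succ (elimNat (\(ω : Nat). Nat) 1 (\(κ : Nat). \(l : Nat). succ l) 0)
  ~> 2
type:
  Nat


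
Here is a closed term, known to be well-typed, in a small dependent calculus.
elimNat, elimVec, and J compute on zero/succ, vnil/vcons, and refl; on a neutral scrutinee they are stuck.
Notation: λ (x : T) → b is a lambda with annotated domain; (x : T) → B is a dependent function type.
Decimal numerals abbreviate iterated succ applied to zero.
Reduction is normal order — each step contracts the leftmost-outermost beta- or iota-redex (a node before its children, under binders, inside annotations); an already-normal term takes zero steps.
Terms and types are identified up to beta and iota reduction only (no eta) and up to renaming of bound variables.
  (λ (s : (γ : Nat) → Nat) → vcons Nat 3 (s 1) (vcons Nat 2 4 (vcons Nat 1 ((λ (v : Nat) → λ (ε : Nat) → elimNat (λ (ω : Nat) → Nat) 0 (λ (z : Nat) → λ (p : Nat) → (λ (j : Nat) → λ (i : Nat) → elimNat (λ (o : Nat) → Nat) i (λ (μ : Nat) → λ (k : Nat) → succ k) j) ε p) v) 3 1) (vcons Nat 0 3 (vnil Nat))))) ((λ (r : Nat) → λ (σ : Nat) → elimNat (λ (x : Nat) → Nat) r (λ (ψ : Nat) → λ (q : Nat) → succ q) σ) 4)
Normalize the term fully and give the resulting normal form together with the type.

normal form:
  vcons Nat 3 5 (vcons Nat 2 4 (vcons Nat 1 3 (vcons Nat 0 3 (vnil Nat))))
inferred type:
  Vec Nat 4
observation: contracting a beta-redex first, the term normalizes in 37 steps.


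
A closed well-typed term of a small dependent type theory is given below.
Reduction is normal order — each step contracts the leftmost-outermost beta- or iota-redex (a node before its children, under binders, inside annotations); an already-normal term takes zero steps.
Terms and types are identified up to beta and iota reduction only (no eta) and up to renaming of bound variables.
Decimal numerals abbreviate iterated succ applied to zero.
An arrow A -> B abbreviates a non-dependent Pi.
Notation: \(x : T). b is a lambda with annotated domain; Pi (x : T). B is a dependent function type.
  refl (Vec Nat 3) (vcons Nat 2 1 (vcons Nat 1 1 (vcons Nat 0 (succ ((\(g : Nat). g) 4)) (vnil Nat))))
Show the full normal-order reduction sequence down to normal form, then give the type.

reduction (normal order):
  refl (Vec Nat 3) (vcons Nat 2 1 (vcons Nat 1 1 (vcons Nat 0 (succ ((\(g : Nat). g) 4)) (vnil Nat))))
  ~> refl (Vec Nat 3) (vcons Nat 2 1 (vcons Nat 1 1 (vcons Nat 0 5 (vnil Nat))))
type:
  Eq (Vec Nat 3) (vcons Nat 2 1 (vcons Nat 1 1 (vcons Nat 0 5 (vnil Nat)))) (vcons Nat 2 1 (vcons Nat 1 1 (vcons Nat 0 5 (vnil Nat))))


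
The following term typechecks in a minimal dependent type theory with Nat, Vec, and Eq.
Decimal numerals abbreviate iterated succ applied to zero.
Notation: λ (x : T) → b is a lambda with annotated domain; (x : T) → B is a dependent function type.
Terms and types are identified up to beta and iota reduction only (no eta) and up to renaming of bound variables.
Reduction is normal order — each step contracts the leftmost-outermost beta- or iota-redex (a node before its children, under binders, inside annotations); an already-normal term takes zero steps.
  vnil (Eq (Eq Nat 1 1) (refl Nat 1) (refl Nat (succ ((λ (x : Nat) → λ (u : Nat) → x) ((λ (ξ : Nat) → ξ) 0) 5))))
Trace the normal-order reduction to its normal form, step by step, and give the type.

normal-order reduction:
  vnil (Eq (Eq Nat 1 1) (refl Nat 1) (refl Nat (succ ((λ (x : Nat) → λ (u : Nat) → x) ((λ (ξ : Nat) → ξ) 0) 5))))
  ~> vnil (Eq (Eq Nat 1 1) (refl Nat 1) (refl Nat (succ ((λ (x : Nat) → (λ (u : Nat) → u) 0) 5))))
  ~> vnil (Eq (Eq Nat 1 1) (refl Nat 1) (refl Nat (succ ((λ (x : Nat) → x) 0))))
  ~> vnil (Eq (Eq Nat 1 1) (refl Nat 1) (refl Nat 1))
inferred type:
  Vec (Eq (Eq Nat 1 1) (refl Nat 1) (refl Nat 1)) 0


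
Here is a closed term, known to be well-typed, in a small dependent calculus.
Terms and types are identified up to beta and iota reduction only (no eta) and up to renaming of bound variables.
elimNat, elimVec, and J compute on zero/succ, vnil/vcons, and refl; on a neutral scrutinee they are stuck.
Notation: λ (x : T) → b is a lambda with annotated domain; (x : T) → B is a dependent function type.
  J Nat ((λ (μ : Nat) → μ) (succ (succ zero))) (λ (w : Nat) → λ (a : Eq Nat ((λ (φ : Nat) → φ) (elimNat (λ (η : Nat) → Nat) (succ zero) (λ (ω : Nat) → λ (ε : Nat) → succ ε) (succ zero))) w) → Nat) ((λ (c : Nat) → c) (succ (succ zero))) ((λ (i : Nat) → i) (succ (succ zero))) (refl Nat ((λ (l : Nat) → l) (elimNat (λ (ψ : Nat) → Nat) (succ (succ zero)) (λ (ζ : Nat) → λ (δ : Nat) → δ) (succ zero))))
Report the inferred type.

the term's type:
  Nat


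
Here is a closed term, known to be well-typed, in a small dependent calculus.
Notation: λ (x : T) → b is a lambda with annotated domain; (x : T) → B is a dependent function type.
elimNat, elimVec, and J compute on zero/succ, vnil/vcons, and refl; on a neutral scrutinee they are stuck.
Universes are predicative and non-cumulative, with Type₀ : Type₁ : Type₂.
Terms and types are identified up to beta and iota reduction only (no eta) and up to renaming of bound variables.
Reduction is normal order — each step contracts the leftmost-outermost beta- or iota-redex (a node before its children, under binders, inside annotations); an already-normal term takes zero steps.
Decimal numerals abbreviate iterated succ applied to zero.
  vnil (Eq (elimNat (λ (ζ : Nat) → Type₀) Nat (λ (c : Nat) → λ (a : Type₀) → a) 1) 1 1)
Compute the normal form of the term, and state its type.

reduced normal form:
  vnil (Eq Nat 1 1)
the term's type:
  Vec (Eq Nat 1 1) 0
observation: the leftmost-outermost redex is an elimNat iota-redex, and normalization takes 4 steps.


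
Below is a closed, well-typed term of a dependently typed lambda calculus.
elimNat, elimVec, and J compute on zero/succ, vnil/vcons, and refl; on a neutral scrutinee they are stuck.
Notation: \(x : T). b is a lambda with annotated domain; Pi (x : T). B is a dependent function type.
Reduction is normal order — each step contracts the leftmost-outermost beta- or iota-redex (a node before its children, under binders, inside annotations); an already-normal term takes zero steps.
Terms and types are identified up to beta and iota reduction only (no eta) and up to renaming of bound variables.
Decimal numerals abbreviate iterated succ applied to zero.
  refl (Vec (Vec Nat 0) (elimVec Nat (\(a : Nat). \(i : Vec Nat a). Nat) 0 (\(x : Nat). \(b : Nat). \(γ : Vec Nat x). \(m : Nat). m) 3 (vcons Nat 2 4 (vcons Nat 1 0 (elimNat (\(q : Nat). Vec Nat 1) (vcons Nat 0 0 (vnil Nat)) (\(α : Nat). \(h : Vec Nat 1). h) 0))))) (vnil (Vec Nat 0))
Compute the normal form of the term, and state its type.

reduced normal form:
  refl (Vec (Vec Nat 0) 0) (vnil (Vec Nat 0))
the term's type:
  Eq (Vec (Vec Nat 0) 0) (vnil (Vec Nat 0)) (vnil (Vec Nat 0))


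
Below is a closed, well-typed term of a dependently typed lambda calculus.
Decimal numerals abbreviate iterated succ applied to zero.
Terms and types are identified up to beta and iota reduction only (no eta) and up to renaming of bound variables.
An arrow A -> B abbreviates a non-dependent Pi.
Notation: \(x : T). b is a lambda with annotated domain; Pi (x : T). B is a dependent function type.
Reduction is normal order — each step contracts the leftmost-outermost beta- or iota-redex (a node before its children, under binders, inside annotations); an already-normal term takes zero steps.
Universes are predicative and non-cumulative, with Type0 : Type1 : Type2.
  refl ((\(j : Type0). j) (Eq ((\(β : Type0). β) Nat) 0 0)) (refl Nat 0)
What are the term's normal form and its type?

normal form:
  refl (Eq Nat 0 0) (refl Nat 0)
inferred type:
  Eq (Eq Nat 0 0) (refl Nat 0) (refl Nat 0)
observation: 2 normal-order steps normalize the term, beginning with a beta-redex.


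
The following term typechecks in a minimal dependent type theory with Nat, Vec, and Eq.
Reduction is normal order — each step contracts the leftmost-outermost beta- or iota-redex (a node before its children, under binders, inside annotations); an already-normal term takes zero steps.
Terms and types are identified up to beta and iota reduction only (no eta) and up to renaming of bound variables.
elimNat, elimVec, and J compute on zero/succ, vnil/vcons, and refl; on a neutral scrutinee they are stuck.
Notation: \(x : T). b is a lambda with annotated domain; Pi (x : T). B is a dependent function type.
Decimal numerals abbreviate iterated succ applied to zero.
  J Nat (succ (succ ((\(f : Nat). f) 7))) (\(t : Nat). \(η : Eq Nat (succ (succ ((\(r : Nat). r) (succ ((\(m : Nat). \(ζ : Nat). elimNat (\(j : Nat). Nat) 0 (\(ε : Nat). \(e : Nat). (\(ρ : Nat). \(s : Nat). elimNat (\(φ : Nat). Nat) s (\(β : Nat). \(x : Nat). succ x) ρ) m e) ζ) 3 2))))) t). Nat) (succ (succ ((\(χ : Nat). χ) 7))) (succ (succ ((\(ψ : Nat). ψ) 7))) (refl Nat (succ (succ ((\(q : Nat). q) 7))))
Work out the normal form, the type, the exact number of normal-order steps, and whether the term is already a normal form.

resulting normal form:
  9
type:
  Nat
reduction steps (normal order): 2
started in normal form: no
first redex: a J iota-redex


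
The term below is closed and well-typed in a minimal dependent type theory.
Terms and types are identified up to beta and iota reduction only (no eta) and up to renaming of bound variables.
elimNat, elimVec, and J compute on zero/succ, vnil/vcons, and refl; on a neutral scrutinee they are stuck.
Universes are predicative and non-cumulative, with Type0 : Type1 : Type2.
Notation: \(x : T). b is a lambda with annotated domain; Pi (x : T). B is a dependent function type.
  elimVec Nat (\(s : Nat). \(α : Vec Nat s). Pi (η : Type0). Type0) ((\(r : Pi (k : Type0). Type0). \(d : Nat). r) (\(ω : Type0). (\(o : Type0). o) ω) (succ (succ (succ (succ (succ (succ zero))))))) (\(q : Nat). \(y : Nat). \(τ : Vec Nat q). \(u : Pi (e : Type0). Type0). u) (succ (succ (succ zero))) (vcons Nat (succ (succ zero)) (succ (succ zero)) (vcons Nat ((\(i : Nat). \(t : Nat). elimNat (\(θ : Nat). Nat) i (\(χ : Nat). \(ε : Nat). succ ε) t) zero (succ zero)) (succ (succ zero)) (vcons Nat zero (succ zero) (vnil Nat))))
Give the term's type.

type:
  Pi (s : Type0). Type0


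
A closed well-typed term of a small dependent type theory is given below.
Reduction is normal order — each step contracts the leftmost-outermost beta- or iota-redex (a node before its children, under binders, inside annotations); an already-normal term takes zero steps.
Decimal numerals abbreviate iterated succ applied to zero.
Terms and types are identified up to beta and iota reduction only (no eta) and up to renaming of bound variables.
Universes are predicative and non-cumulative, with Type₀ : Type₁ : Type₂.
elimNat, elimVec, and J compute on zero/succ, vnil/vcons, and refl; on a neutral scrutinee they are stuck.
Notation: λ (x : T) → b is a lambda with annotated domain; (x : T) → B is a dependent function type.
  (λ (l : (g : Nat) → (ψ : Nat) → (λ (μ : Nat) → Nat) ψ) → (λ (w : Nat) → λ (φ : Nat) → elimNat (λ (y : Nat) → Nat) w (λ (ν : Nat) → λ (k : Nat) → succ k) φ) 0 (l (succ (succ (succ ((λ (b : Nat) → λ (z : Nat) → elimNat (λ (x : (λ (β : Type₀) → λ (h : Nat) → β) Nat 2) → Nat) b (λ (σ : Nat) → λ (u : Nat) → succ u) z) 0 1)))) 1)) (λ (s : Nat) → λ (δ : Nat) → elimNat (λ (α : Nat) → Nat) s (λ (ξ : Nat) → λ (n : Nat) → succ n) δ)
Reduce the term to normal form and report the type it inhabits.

normal form:
  5
type:
  Nat


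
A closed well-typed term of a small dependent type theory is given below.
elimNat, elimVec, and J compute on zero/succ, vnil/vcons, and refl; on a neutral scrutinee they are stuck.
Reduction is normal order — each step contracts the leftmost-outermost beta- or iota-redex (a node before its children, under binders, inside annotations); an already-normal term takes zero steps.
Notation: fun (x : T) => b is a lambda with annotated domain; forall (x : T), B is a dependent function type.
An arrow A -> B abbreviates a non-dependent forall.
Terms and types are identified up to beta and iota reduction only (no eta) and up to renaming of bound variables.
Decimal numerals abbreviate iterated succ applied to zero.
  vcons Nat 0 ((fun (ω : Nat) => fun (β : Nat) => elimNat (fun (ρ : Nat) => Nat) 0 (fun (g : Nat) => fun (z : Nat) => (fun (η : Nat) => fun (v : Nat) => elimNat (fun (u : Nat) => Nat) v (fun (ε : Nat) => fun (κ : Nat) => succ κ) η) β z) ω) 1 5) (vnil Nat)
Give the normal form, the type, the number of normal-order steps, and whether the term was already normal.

reduced normal form:
  vcons Nat 0 5 (vnil Nat)
the term's type:
  Vec Nat 1
normal-order step count: 24
started in normal form: no
first contracted redex: a beta-redex


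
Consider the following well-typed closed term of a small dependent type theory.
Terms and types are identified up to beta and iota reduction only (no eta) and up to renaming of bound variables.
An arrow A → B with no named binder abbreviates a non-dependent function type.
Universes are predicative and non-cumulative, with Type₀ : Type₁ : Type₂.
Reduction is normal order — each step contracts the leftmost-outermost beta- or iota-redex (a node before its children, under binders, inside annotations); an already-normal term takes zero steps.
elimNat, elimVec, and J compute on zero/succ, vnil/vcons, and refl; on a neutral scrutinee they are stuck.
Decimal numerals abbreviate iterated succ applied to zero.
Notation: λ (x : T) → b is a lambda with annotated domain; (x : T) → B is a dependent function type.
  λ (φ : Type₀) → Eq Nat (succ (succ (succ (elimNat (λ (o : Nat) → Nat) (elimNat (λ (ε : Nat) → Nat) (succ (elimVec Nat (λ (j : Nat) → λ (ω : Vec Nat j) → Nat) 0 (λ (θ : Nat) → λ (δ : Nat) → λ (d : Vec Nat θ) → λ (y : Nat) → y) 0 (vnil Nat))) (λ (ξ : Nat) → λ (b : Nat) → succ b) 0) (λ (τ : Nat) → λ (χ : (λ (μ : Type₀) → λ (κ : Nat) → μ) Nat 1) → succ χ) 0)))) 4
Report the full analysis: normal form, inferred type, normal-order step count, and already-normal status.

normal form:
  λ (φ : Type₀) → Eq Nat 4 4
type:
  Type₀ → Type₀
reduction steps (normal order): 3
started in normal form: no
first redex: an elimNat iota-redex


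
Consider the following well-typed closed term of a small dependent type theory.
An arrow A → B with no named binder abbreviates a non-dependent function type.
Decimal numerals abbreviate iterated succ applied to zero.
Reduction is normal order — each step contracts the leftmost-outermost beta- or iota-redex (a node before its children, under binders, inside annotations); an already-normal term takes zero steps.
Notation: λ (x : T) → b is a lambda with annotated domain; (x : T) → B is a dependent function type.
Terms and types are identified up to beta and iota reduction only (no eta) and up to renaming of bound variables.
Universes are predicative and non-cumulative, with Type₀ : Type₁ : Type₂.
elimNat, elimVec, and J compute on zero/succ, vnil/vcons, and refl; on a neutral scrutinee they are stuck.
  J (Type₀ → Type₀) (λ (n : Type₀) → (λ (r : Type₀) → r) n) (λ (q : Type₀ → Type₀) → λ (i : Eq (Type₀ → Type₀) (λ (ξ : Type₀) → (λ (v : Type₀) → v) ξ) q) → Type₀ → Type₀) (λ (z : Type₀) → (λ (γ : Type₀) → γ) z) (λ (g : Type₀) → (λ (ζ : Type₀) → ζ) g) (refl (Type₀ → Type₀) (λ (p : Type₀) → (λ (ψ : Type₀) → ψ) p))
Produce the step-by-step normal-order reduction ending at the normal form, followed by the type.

normal-order reduction:
  J (Type₀ → Type₀) (λ (n : Type₀) → (λ (r : Type₀) → r) n) (λ (q : Type₀ → Type₀) → λ (i : Eq (Type₀ → Type₀) (λ (ξ : Type₀) → (λ (v : Type₀) → v) ξ) q) → Type₀ → Type₀) (λ (z : Type₀) → (λ (γ : Type₀) → γ) z) (λ (g : Type₀) → (λ (ζ : Type₀) → ζ) g) (refl (Type₀ → Type₀) (λ (p : Type₀) → (λ (ψ : Type₀) → ψ) p))
  ~> λ (n : Type₀) → (λ (r : Type₀) → r) n
  ~> λ (n : Type₀) → n
inferred type:
  Type₀ → Type₀


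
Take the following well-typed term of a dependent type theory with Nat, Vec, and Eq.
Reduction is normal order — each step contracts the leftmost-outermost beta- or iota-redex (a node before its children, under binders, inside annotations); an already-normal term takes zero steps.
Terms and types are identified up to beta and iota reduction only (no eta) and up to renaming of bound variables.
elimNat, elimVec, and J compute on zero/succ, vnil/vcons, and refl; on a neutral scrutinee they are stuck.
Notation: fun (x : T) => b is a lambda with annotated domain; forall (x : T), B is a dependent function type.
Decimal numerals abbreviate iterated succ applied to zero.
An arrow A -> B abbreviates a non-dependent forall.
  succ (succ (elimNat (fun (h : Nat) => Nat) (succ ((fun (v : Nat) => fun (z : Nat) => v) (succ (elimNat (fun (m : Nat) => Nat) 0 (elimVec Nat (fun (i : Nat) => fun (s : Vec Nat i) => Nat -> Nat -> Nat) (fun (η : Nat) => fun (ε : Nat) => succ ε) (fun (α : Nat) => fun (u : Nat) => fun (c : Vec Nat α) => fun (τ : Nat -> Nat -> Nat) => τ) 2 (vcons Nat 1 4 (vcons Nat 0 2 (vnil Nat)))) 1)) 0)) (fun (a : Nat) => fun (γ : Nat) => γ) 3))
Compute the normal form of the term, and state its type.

reduced normal form:
  5
inferred type:
  Nat


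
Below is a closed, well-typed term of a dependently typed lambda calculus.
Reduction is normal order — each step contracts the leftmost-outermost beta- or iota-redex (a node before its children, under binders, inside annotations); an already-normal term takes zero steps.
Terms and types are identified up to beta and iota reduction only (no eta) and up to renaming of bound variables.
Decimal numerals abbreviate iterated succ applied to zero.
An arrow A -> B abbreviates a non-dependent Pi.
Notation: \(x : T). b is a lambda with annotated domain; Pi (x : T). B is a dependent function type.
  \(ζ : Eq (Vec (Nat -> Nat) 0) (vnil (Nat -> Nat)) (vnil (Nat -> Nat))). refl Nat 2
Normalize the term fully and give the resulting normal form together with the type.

resulting normal form:
  \(ζ : Eq (Vec (Nat -> Nat) 0) (vnil (Nat -> Nat)) (vnil (Nat -> Nat))). refl Nat 2
the term's type:
  Eq (Vec (Nat -> Nat) 0) (vnil (Nat -> Nat)) (vnil (Nat -> Nat)) -> Eq Nat 2 2
observation: no redex remains anywhere in the term; it is its own normal form.


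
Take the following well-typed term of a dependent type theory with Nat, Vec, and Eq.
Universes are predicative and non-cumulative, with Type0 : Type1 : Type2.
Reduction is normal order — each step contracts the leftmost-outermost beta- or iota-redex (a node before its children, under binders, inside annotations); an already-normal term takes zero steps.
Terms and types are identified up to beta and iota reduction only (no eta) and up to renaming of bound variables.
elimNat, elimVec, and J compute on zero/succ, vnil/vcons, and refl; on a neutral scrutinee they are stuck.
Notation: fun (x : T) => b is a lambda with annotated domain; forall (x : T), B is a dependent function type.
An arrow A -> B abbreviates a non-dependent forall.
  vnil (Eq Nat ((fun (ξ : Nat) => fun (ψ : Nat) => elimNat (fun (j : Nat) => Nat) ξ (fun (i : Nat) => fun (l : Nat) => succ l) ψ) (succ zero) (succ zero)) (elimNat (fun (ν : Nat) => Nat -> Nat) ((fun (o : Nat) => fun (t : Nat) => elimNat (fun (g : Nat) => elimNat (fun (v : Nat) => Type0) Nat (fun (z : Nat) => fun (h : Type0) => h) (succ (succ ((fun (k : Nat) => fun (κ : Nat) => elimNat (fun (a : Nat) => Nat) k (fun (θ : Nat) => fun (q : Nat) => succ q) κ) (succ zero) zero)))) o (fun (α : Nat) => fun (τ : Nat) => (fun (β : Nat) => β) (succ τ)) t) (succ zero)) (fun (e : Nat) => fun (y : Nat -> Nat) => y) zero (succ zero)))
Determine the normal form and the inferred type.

reduced normal form:
  vnil (Eq Nat (succ (succ zero)) (succ (succ zero)))
type:
  Vec (Eq Nat (succ (succ zero)) (succ (succ zero))) zero
observation: normalization takes exactly 14 steps under the normal-order strategy.


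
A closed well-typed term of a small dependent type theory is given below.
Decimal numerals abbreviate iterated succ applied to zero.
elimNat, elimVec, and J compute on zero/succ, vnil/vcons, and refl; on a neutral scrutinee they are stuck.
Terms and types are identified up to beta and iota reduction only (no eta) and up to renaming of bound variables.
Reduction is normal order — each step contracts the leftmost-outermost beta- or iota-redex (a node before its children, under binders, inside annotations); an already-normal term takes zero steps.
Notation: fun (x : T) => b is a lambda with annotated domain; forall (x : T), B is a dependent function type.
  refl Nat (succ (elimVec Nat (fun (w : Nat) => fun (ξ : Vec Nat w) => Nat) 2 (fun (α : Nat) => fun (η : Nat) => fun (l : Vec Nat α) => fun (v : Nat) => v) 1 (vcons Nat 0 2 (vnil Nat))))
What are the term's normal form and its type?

reduced normal form:
  refl Nat 3
the term's type:
  Eq Nat 3 3


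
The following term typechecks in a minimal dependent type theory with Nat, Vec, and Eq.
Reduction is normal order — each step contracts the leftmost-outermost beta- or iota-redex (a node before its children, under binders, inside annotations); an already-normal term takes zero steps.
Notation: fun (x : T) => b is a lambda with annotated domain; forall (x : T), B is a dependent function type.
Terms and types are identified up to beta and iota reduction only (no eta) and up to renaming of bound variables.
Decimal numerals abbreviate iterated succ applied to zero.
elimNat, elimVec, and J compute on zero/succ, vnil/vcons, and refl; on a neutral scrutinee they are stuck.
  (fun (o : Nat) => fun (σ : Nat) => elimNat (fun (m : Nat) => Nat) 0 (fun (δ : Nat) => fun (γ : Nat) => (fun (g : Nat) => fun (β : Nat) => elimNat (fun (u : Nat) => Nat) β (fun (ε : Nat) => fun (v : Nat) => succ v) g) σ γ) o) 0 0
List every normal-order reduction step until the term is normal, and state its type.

normal-order reduction sequence:
  (fun (o : Nat) => fun (σ : Nat) => elimNat (fun (m : Nat) => Nat) 0 (fun (δ : Nat) => fun (γ : Nat) => (fun (g : Nat) => fun (β : Nat) => elimNat (fun (u : Nat) => Nat) β (fun (ε : Nat) => fun (v : Nat) => succ v) g) σ γ) o) 0 0
  ~> (fun (o : Nat) => elimNat (fun (σ : Nat) => Nat) 0 (fun (m : Nat) => fun (δ : Nat) => (fun (γ : Nat) => fun (g : Nat) => elimNat (fun (β : Nat) => Nat) g (fun (u : Nat) => fun (ε : Nat) => succ ε) γ) o δ) 0) 0
  ~> elimNat (fun (o : Nat) => Nat) 0 (fun (σ : Nat) => fun (m : Nat) => (fun (δ : Nat) => fun (γ : Nat) => elimNat (fun (g : Nat) => Nat) γ (fun (β : Nat) => fun (u : Nat) => succ u) δ) 0 m) 0
  ~> 0
type:
  Nat


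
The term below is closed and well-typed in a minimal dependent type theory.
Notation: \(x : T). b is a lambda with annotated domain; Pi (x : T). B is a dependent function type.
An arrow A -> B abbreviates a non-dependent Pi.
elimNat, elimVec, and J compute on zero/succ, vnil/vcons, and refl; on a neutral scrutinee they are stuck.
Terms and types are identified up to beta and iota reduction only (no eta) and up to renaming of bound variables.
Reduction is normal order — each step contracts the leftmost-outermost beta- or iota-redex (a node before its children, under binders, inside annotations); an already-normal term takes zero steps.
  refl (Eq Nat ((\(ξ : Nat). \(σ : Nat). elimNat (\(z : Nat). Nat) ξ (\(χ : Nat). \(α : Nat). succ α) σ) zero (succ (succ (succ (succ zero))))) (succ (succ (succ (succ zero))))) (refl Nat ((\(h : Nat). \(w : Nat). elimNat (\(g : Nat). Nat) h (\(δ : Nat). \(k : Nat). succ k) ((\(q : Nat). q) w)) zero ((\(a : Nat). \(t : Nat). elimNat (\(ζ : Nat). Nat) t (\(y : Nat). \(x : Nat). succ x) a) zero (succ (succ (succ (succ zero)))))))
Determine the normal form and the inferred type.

normal form:
  refl (Eq Nat (succ (succ (succ (succ zero)))) (succ (succ (succ (succ zero))))) (refl Nat (succ (succ (succ (succ zero)))))
inferred type:
  Eq (Eq Nat (succ (succ (succ (succ zero)))) (succ (succ (succ (succ zero))))) (refl Nat (succ (succ (succ (succ zero))))) (refl Nat (succ (succ (succ (succ zero)))))
observation: 34 normal-order steps normalize the term, beginning with a beta-redex.


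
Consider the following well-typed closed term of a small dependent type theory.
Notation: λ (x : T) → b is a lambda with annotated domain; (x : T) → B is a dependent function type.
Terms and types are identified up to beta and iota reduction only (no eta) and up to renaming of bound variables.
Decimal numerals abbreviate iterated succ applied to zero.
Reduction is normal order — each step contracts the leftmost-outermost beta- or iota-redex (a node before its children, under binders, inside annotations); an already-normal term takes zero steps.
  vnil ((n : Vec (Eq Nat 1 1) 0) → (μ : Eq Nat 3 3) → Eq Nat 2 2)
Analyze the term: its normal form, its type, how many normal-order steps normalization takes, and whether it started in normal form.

reduced normal form:
  vnil ((n : Vec (Eq Nat 1 1) 0) → (μ : Eq Nat 3 3) → Eq Nat 2 2)
inferred type:
  Vec ((n : Vec (Eq Nat 1 1) 0) → (μ : Eq Nat 3 3) → Eq Nat 2 2) 0
normal-order step count: 0
started in normal form: yes


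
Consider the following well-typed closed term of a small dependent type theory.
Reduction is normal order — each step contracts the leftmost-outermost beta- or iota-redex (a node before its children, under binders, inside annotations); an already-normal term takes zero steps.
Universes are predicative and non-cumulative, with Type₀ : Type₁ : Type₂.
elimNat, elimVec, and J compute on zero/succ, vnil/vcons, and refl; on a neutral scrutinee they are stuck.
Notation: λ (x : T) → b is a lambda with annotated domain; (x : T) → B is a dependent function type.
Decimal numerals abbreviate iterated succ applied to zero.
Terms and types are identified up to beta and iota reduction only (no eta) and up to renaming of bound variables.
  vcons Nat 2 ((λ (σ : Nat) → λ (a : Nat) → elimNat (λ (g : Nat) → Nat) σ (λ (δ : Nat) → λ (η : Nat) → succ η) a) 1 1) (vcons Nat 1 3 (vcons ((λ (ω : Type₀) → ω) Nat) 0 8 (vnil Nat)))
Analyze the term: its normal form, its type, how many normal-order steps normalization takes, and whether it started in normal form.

reduced normal form:
  vcons Nat 2 2 (vcons Nat 1 3 (vcons Nat 0 8 (vnil Nat)))
the term's type:
  Vec Nat 3
steps to reach normal form (normal order): 7
already normal: no
first redex: a beta-redex


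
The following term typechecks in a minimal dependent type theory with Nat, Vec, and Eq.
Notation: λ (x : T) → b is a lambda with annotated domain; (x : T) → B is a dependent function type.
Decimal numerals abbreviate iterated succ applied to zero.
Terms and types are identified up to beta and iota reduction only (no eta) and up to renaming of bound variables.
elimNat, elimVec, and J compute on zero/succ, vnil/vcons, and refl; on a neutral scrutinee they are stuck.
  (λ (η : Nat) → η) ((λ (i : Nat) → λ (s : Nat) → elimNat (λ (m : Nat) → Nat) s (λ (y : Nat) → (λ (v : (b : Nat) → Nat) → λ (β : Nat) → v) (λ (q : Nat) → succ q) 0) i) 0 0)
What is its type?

type:
  Nat


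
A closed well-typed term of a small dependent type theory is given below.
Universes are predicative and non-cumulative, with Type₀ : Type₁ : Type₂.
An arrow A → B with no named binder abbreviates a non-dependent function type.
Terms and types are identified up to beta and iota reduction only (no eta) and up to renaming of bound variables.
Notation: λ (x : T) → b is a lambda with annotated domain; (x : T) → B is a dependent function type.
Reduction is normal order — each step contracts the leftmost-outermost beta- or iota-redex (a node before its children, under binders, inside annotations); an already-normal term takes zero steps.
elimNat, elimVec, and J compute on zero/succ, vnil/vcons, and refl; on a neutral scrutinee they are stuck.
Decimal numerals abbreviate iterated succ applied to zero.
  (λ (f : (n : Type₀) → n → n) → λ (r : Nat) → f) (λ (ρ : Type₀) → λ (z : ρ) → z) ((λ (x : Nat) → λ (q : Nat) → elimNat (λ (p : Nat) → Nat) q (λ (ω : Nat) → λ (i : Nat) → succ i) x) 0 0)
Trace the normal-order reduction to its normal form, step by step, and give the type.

normal-order reduction:
  (λ (f : (n : Type₀) → n → n) → λ (r : Nat) → f) (λ (ρ : Type₀) → λ (z : ρ) → z) ((λ (x : Nat) → λ (q : Nat) → elimNat (λ (p : Nat) → Nat) q (λ (ω : Nat) → λ (i : Nat) → succ i) x) 0 0)
  ~> (λ (f : Nat) → λ (n : Type₀) → λ (r : n) → r) ((λ (ρ : Nat) → λ (z : Nat) → elimNat (λ (x : Nat) → Nat) z (λ (q : Nat) → λ (p : Nat) → succ p) ρ) 0 0)
  ~> λ (f : Type₀) → λ (n : f) → n
inferred type:
  (f : Type₀) → f → f


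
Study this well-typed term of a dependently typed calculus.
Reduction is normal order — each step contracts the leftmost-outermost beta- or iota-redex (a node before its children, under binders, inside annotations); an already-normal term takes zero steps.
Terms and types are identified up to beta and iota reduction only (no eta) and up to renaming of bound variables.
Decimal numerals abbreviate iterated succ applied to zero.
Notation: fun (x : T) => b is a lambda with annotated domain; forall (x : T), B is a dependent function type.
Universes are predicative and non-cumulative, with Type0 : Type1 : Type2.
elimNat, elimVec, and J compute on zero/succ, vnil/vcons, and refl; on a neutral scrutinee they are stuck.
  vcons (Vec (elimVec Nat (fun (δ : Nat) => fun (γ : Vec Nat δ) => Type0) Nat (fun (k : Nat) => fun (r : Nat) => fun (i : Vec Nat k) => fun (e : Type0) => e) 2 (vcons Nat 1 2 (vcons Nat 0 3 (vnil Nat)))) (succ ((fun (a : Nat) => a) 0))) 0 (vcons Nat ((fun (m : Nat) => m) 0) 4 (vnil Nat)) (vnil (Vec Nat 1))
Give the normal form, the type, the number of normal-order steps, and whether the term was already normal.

resulting normal form:
  vcons (Vec Nat 1) 0 (vcons Nat 0 4 (vnil Nat)) (vnil (Vec Nat 1))
type:
  Vec (Vec Nat 1) 1
normal-order step count: 13
term was already normal: no
first contracted redex: an elimVec iota-redex


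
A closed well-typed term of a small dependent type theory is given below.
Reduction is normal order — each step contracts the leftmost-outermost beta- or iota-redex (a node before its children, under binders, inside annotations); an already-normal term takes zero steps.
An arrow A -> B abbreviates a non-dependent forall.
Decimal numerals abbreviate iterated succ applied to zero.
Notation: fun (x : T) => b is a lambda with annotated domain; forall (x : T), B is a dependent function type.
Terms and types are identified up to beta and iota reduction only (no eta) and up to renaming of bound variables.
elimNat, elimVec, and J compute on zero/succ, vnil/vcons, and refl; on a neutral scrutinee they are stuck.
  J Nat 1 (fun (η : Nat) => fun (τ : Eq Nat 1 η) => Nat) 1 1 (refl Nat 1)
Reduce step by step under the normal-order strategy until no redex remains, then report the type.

normal-order reduction sequence:
  J Nat 1 (fun (η : Nat) => fun (τ : Eq Nat 1 η) => Nat) 1 1 (refl Nat 1)
  ~> 1
inferred type:
  Nat
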